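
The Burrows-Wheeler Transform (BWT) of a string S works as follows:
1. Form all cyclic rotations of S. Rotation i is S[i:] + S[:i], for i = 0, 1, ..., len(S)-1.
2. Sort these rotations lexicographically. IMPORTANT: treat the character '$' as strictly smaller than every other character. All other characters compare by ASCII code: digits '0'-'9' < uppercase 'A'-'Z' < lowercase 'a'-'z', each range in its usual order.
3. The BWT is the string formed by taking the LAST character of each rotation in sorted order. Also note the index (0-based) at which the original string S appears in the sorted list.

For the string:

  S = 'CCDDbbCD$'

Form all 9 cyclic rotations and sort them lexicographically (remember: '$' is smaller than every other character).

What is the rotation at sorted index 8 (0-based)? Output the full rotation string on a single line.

All 9 rotations (rotation i = S[i:]+S[:i]):
  rot[0] = CCDDbbCD$
  rot[1] = CDDbbCD$C
  rot[2] = DDbbCD$CC
  rot[3] = DbbCD$CCD
  rot[4] = bbCD$CCDD
  rot[5] = bCD$CCDDb
  rot[6] = CD$CCDDbb
  rot[7] = D$CCDDbbC
  rot[8] = $CCDDbbCD
Sorted (with $ < everything):
  sorted[0] = $CCDDbbCD
  sorted[1] = CCDDbbCD$
  sorted[2] = CD$CCDDbb
  sorted[3] = CDDbbCD$C
  sorted[4] = D$CCDDbbC
  sorted[5] = DDbbCD$CC
  sorted[6] = DbbCD$CCD
  sorted[7] = bCD$CCDDb
  sorted[8] = bbCD$CCDD
sorted[8] = bbCD$CCDD

Answer: bbCD$CCDD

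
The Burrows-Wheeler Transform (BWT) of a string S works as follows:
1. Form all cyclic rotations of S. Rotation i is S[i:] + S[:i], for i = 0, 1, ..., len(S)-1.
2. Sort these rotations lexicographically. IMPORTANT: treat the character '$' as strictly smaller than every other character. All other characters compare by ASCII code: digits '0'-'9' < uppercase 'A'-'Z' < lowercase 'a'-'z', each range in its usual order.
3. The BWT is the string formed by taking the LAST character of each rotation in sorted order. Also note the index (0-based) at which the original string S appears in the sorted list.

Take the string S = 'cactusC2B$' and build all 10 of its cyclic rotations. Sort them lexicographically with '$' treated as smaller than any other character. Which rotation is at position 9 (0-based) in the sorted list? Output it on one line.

Answer: usC2B$cact

Derivation:
All 10 rotations (rotation i = S[i:]+S[:i]):
  rot[0] = cactusC2B$
  rot[1] = actusC2B$c
  rot[2] = ctusC2B$ca
  rot[3] = tusC2B$cac
  rot[4] = usC2B$cact
  rot[5] = sC2B$cactu
  rot[6] = C2B$cactus
  rot[7] = 2B$cactusC
  rot[8] = B$cactusC2
  rot[9] = $cactusC2B
Sorted (with $ < everything):
  sorted[0] = $cactusC2B
  sorted[1] = 2B$cactusC
  sorted[2] = B$cactusC2
  sorted[3] = C2B$cactus
  sorted[4] = actusC2B$c
  sorted[5] = cactusC2B$
  sorted[6] = ctusC2B$ca
  sorted[7] = sC2B$cactu
  sorted[8] = tusC2B$cac
  sorted[9] = usC2B$cact
sorted[9] = usC2B$cact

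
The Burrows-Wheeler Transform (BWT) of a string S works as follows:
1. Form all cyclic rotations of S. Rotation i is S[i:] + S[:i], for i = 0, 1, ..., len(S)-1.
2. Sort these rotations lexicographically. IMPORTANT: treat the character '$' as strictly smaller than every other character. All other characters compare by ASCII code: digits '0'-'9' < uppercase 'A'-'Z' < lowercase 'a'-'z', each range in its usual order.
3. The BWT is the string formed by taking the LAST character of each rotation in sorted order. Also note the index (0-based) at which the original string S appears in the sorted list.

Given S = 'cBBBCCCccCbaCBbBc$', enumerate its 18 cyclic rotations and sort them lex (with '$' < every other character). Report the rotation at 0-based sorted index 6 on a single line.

All 18 rotations (rotation i = S[i:]+S[:i]):
  rot[0] = cBBBCCCccCbaCBbBc$
  rot[1] = BBBCCCccCbaCBbBc$c
  rot[2] = BBCCCccCbaCBbBc$cB
  rot[3] = BCCCccCbaCBbBc$cBB
  rot[4] = CCCccCbaCBbBc$cBBB
  rot[5] = CCccCbaCBbBc$cBBBC
  rot[6] = CccCbaCBbBc$cBBBCC
  rot[7] = ccCbaCBbBc$cBBBCCC
  rot[8] = cCbaCBbBc$cBBBCCCc
  rot[9] = CbaCBbBc$cBBBCCCcc
  rot[10] = baCBbBc$cBBBCCCccC
  rot[11] = aCBbBc$cBBBCCCccCb
  rot[12] = CBbBc$cBBBCCCccCba
  rot[13] = BbBc$cBBBCCCccCbaC
  rot[14] = bBc$cBBBCCCccCbaCB
  rot[15] = Bc$cBBBCCCccCbaCBb
  rot[16] = c$cBBBCCCccCbaCBbB
  rot[17] = $cBBBCCCccCbaCBbBc
Sorted (with $ < everything):
  sorted[0] = $cBBBCCCccCbaCBbBc
  sorted[1] = BBBCCCccCbaCBbBc$c
  sorted[2] = BBCCCccCbaCBbBc$cB
  sorted[3] = BCCCccCbaCBbBc$cBB
  sorted[4] = BbBc$cBBBCCCccCbaC
  sorted[5] = Bc$cBBBCCCccCbaCBb
  sorted[6] = CBbBc$cBBBCCCccCba
  sorted[7] = CCCccCbaCBbBc$cBBB
  sorted[8] = CCccCbaCBbBc$cBBBC
  sorted[9] = CbaCBbBc$cBBBCCCcc
  sorted[10] = CccCbaCBbBc$cBBBCC
  sorted[11] = aCBbBc$cBBBCCCccCb
  sorted[12] = bBc$cBBBCCCccCbaCB
  sorted[13] = baCBbBc$cBBBCCCccC
  sorted[14] = c$cBBBCCCccCbaCBbB
  sorted[15] = cBBBCCCccCbaCBbBc$
  sorted[16] = cCbaCBbBc$cBBBCCCc
  sorted[17] = ccCbaCBbBc$cBBBCCC
sorted[6] = CBbBc$cBBBCCCccCba

Answer: CBbBc$cBBBCCCccCba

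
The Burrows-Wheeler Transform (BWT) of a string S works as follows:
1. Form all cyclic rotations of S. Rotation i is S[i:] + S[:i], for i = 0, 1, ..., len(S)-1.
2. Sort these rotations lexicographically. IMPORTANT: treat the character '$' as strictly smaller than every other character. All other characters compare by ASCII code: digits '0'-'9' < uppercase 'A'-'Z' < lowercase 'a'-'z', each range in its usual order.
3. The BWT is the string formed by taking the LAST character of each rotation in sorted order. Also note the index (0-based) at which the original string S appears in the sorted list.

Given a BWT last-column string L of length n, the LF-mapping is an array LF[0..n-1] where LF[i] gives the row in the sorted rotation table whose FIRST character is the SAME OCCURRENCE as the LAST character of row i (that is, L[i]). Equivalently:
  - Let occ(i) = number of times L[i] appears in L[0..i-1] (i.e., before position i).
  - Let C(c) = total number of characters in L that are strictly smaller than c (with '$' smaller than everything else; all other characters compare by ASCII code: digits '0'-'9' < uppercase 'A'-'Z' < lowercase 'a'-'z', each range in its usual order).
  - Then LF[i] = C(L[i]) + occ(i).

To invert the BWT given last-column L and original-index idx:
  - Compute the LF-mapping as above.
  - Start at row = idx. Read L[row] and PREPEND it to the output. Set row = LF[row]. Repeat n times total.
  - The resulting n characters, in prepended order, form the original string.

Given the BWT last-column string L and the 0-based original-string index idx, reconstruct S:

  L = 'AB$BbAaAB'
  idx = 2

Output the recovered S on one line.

Answer: ABAaBbBA$

Derivation:
LF mapping: 1 4 0 5 8 2 7 3 6
Walk LF starting at row 2, prepending L[row]:
  step 1: row=2, L[2]='$', prepend. Next row=LF[2]=0
  step 2: row=0, L[0]='A', prepend. Next row=LF[0]=1
  step 3: row=1, L[1]='B', prepend. Next row=LF[1]=4
  step 4: row=4, L[4]='b', prepend. Next row=LF[4]=8
  step 5: row=8, L[8]='B', prepend. Next row=LF[8]=6
  step 6: row=6, L[6]='a', prepend. Next row=LF[6]=7
  step 7: row=7, L[7]='A', prepend. Next row=LF[7]=3
  step 8: row=3, L[3]='B', prepend. Next row=LF[3]=5
  step 9: row=5, L[5]='A', prepend. Next row=LF[5]=2
Reversed output: ABAaBbBA$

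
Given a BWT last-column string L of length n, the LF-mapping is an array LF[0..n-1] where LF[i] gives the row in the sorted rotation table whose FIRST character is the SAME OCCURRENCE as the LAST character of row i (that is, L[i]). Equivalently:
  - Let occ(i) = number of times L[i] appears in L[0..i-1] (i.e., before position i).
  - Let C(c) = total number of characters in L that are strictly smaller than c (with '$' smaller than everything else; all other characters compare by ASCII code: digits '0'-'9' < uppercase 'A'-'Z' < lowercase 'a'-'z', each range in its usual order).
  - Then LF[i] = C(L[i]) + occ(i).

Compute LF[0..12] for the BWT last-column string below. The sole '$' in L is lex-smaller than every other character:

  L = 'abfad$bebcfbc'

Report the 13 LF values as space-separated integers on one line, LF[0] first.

Char counts: '$':1, 'a':2, 'b':4, 'c':2, 'd':1, 'e':1, 'f':2
C (first-col start): C('$')=0, C('a')=1, C('b')=3, C('c')=7, C('d')=9, C('e')=10, C('f')=11
L[0]='a': occ=0, LF[0]=C('a')+0=1+0=1
L[1]='b': occ=0, LF[1]=C('b')+0=3+0=3
L[2]='f': occ=0, LF[2]=C('f')+0=11+0=11
L[3]='a': occ=1, LF[3]=C('a')+1=1+1=2
L[4]='d': occ=0, LF[4]=C('d')+0=9+0=9
L[5]='$': occ=0, LF[5]=C('$')+0=0+0=0
L[6]='b': occ=1, LF[6]=C('b')+1=3+1=4
L[7]='e': occ=0, LF[7]=C('e')+0=10+0=10
L[8]='b': occ=2, LF[8]=C('b')+2=3+2=5
L[9]='c': occ=0, LF[9]=C('c')+0=7+0=7
L[10]='f': occ=1, LF[10]=C('f')+1=11+1=12
L[11]='b': occ=3, LF[11]=C('b')+3=3+3=6
L[12]='c': occ=1, LF[12]=C('c')+1=7+1=8

Answer: 1 3 11 2 9 0 4 10 5 7 12 6 8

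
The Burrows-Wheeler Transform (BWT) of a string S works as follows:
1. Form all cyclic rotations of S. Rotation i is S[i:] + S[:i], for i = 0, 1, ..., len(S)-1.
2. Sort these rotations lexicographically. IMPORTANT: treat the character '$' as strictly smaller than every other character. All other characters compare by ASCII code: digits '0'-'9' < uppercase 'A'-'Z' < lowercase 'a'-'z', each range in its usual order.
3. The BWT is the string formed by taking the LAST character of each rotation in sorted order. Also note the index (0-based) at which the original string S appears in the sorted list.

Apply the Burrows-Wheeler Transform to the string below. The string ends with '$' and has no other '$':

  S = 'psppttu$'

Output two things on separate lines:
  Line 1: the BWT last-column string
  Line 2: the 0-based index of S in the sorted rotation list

All 8 rotations (rotation i = S[i:]+S[:i]):
  rot[0] = psppttu$
  rot[1] = sppttu$p
  rot[2] = ppttu$ps
  rot[3] = pttu$psp
  rot[4] = ttu$pspp
  rot[5] = tu$psppt
  rot[6] = u$pspptt
  rot[7] = $psppttu
Sorted (with $ < everything):
  sorted[0] = $psppttu  (last char: 'u')
  sorted[1] = ppttu$ps  (last char: 's')
  sorted[2] = psppttu$  (last char: '$')
  sorted[3] = pttu$psp  (last char: 'p')
  sorted[4] = sppttu$p  (last char: 'p')
  sorted[5] = ttu$pspp  (last char: 'p')
  sorted[6] = tu$psppt  (last char: 't')
  sorted[7] = u$pspptt  (last char: 't')
Last column: us$ppptt
Original string S is at sorted index 2

Answer: us$ppptt
2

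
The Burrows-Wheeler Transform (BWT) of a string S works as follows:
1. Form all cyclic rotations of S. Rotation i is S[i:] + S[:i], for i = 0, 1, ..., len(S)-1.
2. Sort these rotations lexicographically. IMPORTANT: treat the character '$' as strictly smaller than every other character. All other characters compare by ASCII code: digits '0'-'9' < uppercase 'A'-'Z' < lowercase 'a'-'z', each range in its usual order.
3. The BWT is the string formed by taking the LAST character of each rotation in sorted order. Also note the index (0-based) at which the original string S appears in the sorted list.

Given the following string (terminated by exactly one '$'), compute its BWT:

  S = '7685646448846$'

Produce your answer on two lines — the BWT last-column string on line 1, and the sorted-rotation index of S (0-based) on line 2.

All 14 rotations (rotation i = S[i:]+S[:i]):
  rot[0] = 7685646448846$
  rot[1] = 685646448846$7
  rot[2] = 85646448846$76
  rot[3] = 5646448846$768
  rot[4] = 646448846$7685
  rot[5] = 46448846$76856
  rot[6] = 6448846$768564
  rot[7] = 448846$7685646
  rot[8] = 48846$76856464
  rot[9] = 8846$768564644
  rot[10] = 846$7685646448
  rot[11] = 46$76856464488
  rot[12] = 6$768564644884
  rot[13] = $7685646448846
Sorted (with $ < everything):
  sorted[0] = $7685646448846  (last char: '6')
  sorted[1] = 448846$7685646  (last char: '6')
  sorted[2] = 46$76856464488  (last char: '8')
  sorted[3] = 46448846$76856  (last char: '6')
  sorted[4] = 48846$76856464  (last char: '4')
  sorted[5] = 5646448846$768  (last char: '8')
  sorted[6] = 6$768564644884  (last char: '4')
  sorted[7] = 6448846$768564  (last char: '4')
  sorted[8] = 646448846$7685  (last char: '5')
  sorted[9] = 685646448846$7  (last char: '7')
  sorted[10] = 7685646448846$  (last char: '$')
  sorted[11] = 846$7685646448  (last char: '8')
  sorted[12] = 85646448846$76  (last char: '6')
  sorted[13] = 8846$768564644  (last char: '4')
Last column: 6686484457$864
Original string S is at sorted index 10

Answer: 6686484457$864
10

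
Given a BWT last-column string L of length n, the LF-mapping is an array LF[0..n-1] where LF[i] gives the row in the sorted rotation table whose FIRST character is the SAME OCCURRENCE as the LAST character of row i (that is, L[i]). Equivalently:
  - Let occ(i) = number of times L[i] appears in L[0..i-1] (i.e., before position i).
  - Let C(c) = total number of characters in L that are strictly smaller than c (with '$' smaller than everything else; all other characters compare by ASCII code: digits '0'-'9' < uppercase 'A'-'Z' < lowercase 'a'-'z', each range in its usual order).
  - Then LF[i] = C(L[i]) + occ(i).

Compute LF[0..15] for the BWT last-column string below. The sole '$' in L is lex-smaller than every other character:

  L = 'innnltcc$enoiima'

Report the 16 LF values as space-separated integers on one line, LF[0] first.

Answer: 5 10 11 12 8 15 2 3 0 4 13 14 6 7 9 1

Derivation:
Char counts: '$':1, 'a':1, 'c':2, 'e':1, 'i':3, 'l':1, 'm':1, 'n':4, 'o':1, 't':1
C (first-col start): C('$')=0, C('a')=1, C('c')=2, C('e')=4, C('i')=5, C('l')=8, C('m')=9, C('n')=10, C('o')=14, C('t')=15
L[0]='i': occ=0, LF[0]=C('i')+0=5+0=5
L[1]='n': occ=0, LF[1]=C('n')+0=10+0=10
L[2]='n': occ=1, LF[2]=C('n')+1=10+1=11
L[3]='n': occ=2, LF[3]=C('n')+2=10+2=12
L[4]='l': occ=0, LF[4]=C('l')+0=8+0=8
L[5]='t': occ=0, LF[5]=C('t')+0=15+0=15
L[6]='c': occ=0, LF[6]=C('c')+0=2+0=2
L[7]='c': occ=1, LF[7]=C('c')+1=2+1=3
L[8]='$': occ=0, LF[8]=C('$')+0=0+0=0
L[9]='e': occ=0, LF[9]=C('e')+0=4+0=4
L[10]='n': occ=3, LF[10]=C('n')+3=10+3=13
L[11]='o': occ=0, LF[11]=C('o')+0=14+0=14
L[12]='i': occ=1, LF[12]=C('i')+1=5+1=6
L[13]='i': occ=2, LF[13]=C('i')+2=5+2=7
L[14]='m': occ=0, LF[14]=C('m')+0=9+0=9
L[15]='a': occ=0, LF[15]=C('a')+0=1+0=1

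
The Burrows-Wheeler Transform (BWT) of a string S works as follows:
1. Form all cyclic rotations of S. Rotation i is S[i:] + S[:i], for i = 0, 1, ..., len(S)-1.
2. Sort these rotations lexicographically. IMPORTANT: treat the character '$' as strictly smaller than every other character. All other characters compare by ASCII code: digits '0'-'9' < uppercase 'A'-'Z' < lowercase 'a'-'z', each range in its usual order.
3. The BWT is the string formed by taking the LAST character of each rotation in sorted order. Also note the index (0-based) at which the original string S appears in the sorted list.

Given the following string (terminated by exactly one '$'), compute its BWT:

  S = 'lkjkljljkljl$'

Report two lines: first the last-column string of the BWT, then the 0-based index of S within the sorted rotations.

Answer: llkllljjjjkk$
12

Derivation:
All 13 rotations (rotation i = S[i:]+S[:i]):
  rot[0] = lkjkljljkljl$
  rot[1] = kjkljljkljl$l
  rot[2] = jkljljkljl$lk
  rot[3] = kljljkljl$lkj
  rot[4] = ljljkljl$lkjk
  rot[5] = jljkljl$lkjkl
  rot[6] = ljkljl$lkjklj
  rot[7] = jkljl$lkjkljl
  rot[8] = kljl$lkjkljlj
  rot[9] = ljl$lkjkljljk
  rot[10] = jl$lkjkljljkl
  rot[11] = l$lkjkljljklj
  rot[12] = $lkjkljljkljl
Sorted (with $ < everything):
  sorted[0] = $lkjkljljkljl  (last char: 'l')
  sorted[1] = jkljl$lkjkljl  (last char: 'l')
  sorted[2] = jkljljkljl$lk  (last char: 'k')
  sorted[3] = jl$lkjkljljkl  (last char: 'l')
  sorted[4] = jljkljl$lkjkl  (last char: 'l')
  sorted[5] = kjkljljkljl$l  (last char: 'l')
  sorted[6] = kljl$lkjkljlj  (last char: 'j')
  sorted[7] = kljljkljl$lkj  (last char: 'j')
  sorted[8] = l$lkjkljljklj  (last char: 'j')
  sorted[9] = ljkljl$lkjklj  (last char: 'j')
  sorted[10] = ljl$lkjkljljk  (last char: 'k')
  sorted[11] = ljljkljl$lkjk  (last char: 'k')
  sorted[12] = lkjkljljkljl$  (last char: '$')
Last column: llkllljjjjkk$
Original string S is at sorted index 12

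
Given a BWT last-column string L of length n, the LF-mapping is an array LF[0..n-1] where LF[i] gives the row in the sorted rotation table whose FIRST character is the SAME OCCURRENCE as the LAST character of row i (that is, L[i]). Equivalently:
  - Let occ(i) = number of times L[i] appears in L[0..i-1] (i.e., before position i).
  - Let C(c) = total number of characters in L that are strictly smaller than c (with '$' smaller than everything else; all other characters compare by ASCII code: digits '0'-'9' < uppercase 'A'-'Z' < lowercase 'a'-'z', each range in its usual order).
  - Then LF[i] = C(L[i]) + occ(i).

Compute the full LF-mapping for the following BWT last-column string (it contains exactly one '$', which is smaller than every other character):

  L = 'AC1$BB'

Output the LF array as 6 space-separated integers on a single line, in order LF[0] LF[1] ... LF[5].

Answer: 2 5 1 0 3 4

Derivation:
Char counts: '$':1, '1':1, 'A':1, 'B':2, 'C':1
C (first-col start): C('$')=0, C('1')=1, C('A')=2, C('B')=3, C('C')=5
L[0]='A': occ=0, LF[0]=C('A')+0=2+0=2
L[1]='C': occ=0, LF[1]=C('C')+0=5+0=5
L[2]='1': occ=0, LF[2]=C('1')+0=1+0=1
L[3]='$': occ=0, LF[3]=C('$')+0=0+0=0
L[4]='B': occ=0, LF[4]=C('B')+0=3+0=3
L[5]='B': occ=1, LF[5]=C('B')+1=3+1=4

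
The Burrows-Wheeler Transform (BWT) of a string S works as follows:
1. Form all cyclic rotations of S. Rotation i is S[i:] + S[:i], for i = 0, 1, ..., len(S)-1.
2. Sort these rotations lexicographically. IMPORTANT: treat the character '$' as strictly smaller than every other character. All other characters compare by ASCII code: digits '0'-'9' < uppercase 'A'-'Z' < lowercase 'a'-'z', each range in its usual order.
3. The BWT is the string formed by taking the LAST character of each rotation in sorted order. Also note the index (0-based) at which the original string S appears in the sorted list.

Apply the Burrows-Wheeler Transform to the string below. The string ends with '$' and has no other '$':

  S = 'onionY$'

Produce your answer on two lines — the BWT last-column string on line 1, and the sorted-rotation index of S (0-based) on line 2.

All 7 rotations (rotation i = S[i:]+S[:i]):
  rot[0] = onionY$
  rot[1] = nionY$o
  rot[2] = ionY$on
  rot[3] = onY$oni
  rot[4] = nY$onio
  rot[5] = Y$onion
  rot[6] = $onionY
Sorted (with $ < everything):
  sorted[0] = $onionY  (last char: 'Y')
  sorted[1] = Y$onion  (last char: 'n')
  sorted[2] = ionY$on  (last char: 'n')
  sorted[3] = nY$onio  (last char: 'o')
  sorted[4] = nionY$o  (last char: 'o')
  sorted[5] = onY$oni  (last char: 'i')
  sorted[6] = onionY$  (last char: '$')
Last column: Ynnooi$
Original string S is at sorted index 6

Answer: Ynnooi$
6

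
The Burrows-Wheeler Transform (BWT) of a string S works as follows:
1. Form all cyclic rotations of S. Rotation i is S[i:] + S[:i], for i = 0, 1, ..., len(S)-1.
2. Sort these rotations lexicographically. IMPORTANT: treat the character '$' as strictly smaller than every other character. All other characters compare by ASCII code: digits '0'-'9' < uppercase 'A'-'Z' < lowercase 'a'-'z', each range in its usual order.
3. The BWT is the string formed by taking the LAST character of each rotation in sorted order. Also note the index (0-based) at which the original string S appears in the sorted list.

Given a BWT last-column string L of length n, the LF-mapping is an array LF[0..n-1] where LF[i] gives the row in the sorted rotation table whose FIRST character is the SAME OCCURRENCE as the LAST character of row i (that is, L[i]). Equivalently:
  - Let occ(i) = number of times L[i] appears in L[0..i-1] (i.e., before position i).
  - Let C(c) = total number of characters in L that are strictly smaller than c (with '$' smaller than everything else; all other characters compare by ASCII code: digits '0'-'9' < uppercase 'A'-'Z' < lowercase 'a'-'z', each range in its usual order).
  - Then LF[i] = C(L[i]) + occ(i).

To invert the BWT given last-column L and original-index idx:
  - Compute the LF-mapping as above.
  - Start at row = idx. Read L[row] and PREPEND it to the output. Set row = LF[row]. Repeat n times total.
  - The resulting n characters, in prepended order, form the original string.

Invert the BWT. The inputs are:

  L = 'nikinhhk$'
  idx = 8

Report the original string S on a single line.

LF mapping: 7 3 5 4 8 1 2 6 0
Walk LF starting at row 8, prepending L[row]:
  step 1: row=8, L[8]='$', prepend. Next row=LF[8]=0
  step 2: row=0, L[0]='n', prepend. Next row=LF[0]=7
  step 3: row=7, L[7]='k', prepend. Next row=LF[7]=6
  step 4: row=6, L[6]='h', prepend. Next row=LF[6]=2
  step 5: row=2, L[2]='k', prepend. Next row=LF[2]=5
  step 6: row=5, L[5]='h', prepend. Next row=LF[5]=1
  step 7: row=1, L[1]='i', prepend. Next row=LF[1]=3
  step 8: row=3, L[3]='i', prepend. Next row=LF[3]=4
  step 9: row=4, L[4]='n', prepend. Next row=LF[4]=8
Reversed output: niihkhkn$

Answer: niihkhkn$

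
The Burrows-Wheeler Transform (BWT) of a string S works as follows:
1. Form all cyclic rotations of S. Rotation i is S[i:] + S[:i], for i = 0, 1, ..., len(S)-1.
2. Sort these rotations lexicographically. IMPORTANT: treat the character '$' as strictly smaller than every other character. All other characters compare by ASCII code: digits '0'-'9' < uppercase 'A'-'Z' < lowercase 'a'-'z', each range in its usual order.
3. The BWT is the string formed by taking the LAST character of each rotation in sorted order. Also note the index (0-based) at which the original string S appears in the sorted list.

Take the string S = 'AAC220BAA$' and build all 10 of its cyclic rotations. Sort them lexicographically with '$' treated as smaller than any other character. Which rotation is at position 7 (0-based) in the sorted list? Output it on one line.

All 10 rotations (rotation i = S[i:]+S[:i]):
  rot[0] = AAC220BAA$
  rot[1] = AC220BAA$A
  rot[2] = C220BAA$AA
  rot[3] = 220BAA$AAC
  rot[4] = 20BAA$AAC2
  rot[5] = 0BAA$AAC22
  rot[6] = BAA$AAC220
  rot[7] = AA$AAC220B
  rot[8] = A$AAC220BA
  rot[9] = $AAC220BAA
Sorted (with $ < everything):
  sorted[0] = $AAC220BAA
  sorted[1] = 0BAA$AAC22
  sorted[2] = 20BAA$AAC2
  sorted[3] = 220BAA$AAC
  sorted[4] = A$AAC220BA
  sorted[5] = AA$AAC220B
  sorted[6] = AAC220BAA$
  sorted[7] = AC220BAA$A
  sorted[8] = BAA$AAC220
  sorted[9] = C220BAA$AA
sorted[7] = AC220BAA$A

Answer: AC220BAA$A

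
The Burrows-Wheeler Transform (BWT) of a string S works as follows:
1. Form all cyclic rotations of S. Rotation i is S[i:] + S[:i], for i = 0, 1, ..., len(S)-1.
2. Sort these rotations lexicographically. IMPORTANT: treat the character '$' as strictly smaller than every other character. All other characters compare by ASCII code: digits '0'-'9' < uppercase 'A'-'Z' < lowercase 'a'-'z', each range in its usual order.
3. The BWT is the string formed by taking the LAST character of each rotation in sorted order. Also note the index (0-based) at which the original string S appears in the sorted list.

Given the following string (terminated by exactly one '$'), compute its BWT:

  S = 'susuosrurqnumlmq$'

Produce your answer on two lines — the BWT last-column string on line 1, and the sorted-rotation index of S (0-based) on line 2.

Answer: qmulqumrusou$nsrs
12

Derivation:
All 17 rotations (rotation i = S[i:]+S[:i]):
  rot[0] = susuosrurqnumlmq$
  rot[1] = usuosrurqnumlmq$s
  rot[2] = suosrurqnumlmq$su
  rot[3] = uosrurqnumlmq$sus
  rot[4] = osrurqnumlmq$susu
  rot[5] = srurqnumlmq$susuo
  rot[6] = rurqnumlmq$susuos
  rot[7] = urqnumlmq$susuosr
  rot[8] = rqnumlmq$susuosru
  rot[9] = qnumlmq$susuosrur
  rot[10] = numlmq$susuosrurq
  rot[11] = umlmq$susuosrurqn
  rot[12] = mlmq$susuosrurqnu
  rot[13] = lmq$susuosrurqnum
  rot[14] = mq$susuosrurqnuml
  rot[15] = q$susuosrurqnumlm
  rot[16] = $susuosrurqnumlmq
Sorted (with $ < everything):
  sorted[0] = $susuosrurqnumlmq  (last char: 'q')
  sorted[1] = lmq$susuosrurqnum  (last char: 'm')
  sorted[2] = mlmq$susuosrurqnu  (last char: 'u')
  sorted[3] = mq$susuosrurqnuml  (last char: 'l')
  sorted[4] = numlmq$susuosrurq  (last char: 'q')
  sorted[5] = osrurqnumlmq$susu  (last char: 'u')
  sorted[6] = q$susuosrurqnumlm  (last char: 'm')
  sorted[7] = qnumlmq$susuosrur  (last char: 'r')
  sorted[8] = rqnumlmq$susuosru  (last char: 'u')
  sorted[9] = rurqnumlmq$susuos  (last char: 's')
  sorted[10] = srurqnumlmq$susuo  (last char: 'o')
  sorted[11] = suosrurqnumlmq$su  (last char: 'u')
  sorted[12] = susuosrurqnumlmq$  (last char: '$')
  sorted[13] = umlmq$susuosrurqn  (last char: 'n')
  sorted[14] = uosrurqnumlmq$sus  (last char: 's')
  sorted[15] = urqnumlmq$susuosr  (last char: 'r')
  sorted[16] = usuosrurqnumlmq$s  (last char: 's')
Last column: qmulqumrusou$nsrs
Original string S is at sorted index 12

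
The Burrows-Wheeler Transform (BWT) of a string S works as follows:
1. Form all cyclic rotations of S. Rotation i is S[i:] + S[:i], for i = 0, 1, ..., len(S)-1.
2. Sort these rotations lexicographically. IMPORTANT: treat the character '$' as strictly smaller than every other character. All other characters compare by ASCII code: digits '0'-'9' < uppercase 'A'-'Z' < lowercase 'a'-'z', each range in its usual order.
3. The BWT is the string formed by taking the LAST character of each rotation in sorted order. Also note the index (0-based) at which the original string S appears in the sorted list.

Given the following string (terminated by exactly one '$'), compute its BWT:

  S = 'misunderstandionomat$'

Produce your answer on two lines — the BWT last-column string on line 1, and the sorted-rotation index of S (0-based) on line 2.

All 21 rotations (rotation i = S[i:]+S[:i]):
  rot[0] = misunderstandionomat$
  rot[1] = isunderstandionomat$m
  rot[2] = sunderstandionomat$mi
  rot[3] = understandionomat$mis
  rot[4] = nderstandionomat$misu
  rot[5] = derstandionomat$misun
  rot[6] = erstandionomat$misund
  rot[7] = rstandionomat$misunde
  rot[8] = standionomat$misunder
  rot[9] = tandionomat$misunders
  rot[10] = andionomat$misunderst
  rot[11] = ndionomat$misundersta
  rot[12] = dionomat$misunderstan
  rot[13] = ionomat$misunderstand
  rot[14] = onomat$misunderstandi
  rot[15] = nomat$misunderstandio
  rot[16] = omat$misunderstandion
  rot[17] = mat$misunderstandiono
  rot[18] = at$misunderstandionom
  rot[19] = t$misunderstandionoma
  rot[20] = $misunderstandionomat
Sorted (with $ < everything):
  sorted[0] = $misunderstandionomat  (last char: 't')
  sorted[1] = andionomat$misunderst  (last char: 't')
  sorted[2] = at$misunderstandionom  (last char: 'm')
  sorted[3] = derstandionomat$misun  (last char: 'n')
  sorted[4] = dionomat$misunderstan  (last char: 'n')
  sorted[5] = erstandionomat$misund  (last char: 'd')
  sorted[6] = ionomat$misunderstand  (last char: 'd')
  sorted[7] = isunderstandionomat$m  (last char: 'm')
  sorted[8] = mat$misunderstandiono  (last char: 'o')
  sorted[9] = misunderstandionomat$  (last char: '$')
  sorted[10] = nderstandionomat$misu  (last char: 'u')
  sorted[11] = ndionomat$misundersta  (last char: 'a')
  sorted[12] = nomat$misunderstandio  (last char: 'o')
  sorted[13] = omat$misunderstandion  (last char: 'n')
  sorted[14] = onomat$misunderstandi  (last char: 'i')
  sorted[15] = rstandionomat$misunde  (last char: 'e')
  sorted[16] = standionomat$misunder  (last char: 'r')
  sorted[17] = sunderstandionomat$mi  (last char: 'i')
  sorted[18] = t$misunderstandionoma  (last char: 'a')
  sorted[19] = tandionomat$misunders  (last char: 's')
  sorted[20] = understandionomat$mis  (last char: 's')
Last column: ttmnnddmo$uaonieriass
Original string S is at sorted index 9

Answer: ttmnnddmo$uaonieriass
9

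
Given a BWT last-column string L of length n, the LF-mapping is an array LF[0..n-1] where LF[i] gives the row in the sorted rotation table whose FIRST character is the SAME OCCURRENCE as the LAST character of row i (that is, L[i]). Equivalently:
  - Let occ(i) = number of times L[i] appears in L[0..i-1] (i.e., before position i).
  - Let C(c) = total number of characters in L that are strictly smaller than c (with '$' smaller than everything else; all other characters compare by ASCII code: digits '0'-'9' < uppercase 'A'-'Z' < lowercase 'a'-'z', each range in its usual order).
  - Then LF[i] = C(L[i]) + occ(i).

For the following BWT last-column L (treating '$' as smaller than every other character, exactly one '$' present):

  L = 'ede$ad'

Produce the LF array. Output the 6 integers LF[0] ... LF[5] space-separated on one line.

Char counts: '$':1, 'a':1, 'd':2, 'e':2
C (first-col start): C('$')=0, C('a')=1, C('d')=2, C('e')=4
L[0]='e': occ=0, LF[0]=C('e')+0=4+0=4
L[1]='d': occ=0, LF[1]=C('d')+0=2+0=2
L[2]='e': occ=1, LF[2]=C('e')+1=4+1=5
L[3]='$': occ=0, LF[3]=C('$')+0=0+0=0
L[4]='a': occ=0, LF[4]=C('a')+0=1+0=1
L[5]='d': occ=1, LF[5]=C('d')+1=2+1=3

Answer: 4 2 5 0 1 3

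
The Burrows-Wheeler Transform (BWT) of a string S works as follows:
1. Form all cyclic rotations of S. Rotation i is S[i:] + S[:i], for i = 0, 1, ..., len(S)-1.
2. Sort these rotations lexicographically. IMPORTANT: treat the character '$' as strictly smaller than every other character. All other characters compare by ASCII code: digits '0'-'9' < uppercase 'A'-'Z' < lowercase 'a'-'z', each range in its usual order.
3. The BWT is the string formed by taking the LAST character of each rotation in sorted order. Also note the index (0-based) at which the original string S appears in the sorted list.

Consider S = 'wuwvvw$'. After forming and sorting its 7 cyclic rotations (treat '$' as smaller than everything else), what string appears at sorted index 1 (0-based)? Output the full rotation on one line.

Answer: uwvvw$w

Derivation:
All 7 rotations (rotation i = S[i:]+S[:i]):
  rot[0] = wuwvvw$
  rot[1] = uwvvw$w
  rot[2] = wvvw$wu
  rot[3] = vvw$wuw
  rot[4] = vw$wuwv
  rot[5] = w$wuwvv
  rot[6] = $wuwvvw
Sorted (with $ < everything):
  sorted[0] = $wuwvvw
  sorted[1] = uwvvw$w
  sorted[2] = vvw$wuw
  sorted[3] = vw$wuwv
  sorted[4] = w$wuwvv
  sorted[5] = wuwvvw$
  sorted[6] = wvvw$wu
sorted[1] = uwvvw$w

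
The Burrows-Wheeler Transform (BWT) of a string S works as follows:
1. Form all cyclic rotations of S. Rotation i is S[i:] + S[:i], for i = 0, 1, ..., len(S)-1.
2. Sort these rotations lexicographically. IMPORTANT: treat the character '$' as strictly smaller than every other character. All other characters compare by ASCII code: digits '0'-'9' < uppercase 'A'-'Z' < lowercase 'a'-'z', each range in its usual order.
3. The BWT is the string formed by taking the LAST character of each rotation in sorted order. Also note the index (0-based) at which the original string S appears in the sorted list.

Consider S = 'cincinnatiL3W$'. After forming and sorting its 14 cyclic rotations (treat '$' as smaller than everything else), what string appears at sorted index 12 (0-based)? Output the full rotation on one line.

Answer: nnatiL3W$cinci

Derivation:
All 14 rotations (rotation i = S[i:]+S[:i]):
  rot[0] = cincinnatiL3W$
  rot[1] = incinnatiL3W$c
  rot[2] = ncinnatiL3W$ci
  rot[3] = cinnatiL3W$cin
  rot[4] = innatiL3W$cinc
  rot[5] = nnatiL3W$cinci
  rot[6] = natiL3W$cincin
  rot[7] = atiL3W$cincinn
  rot[8] = tiL3W$cincinna
  rot[9] = iL3W$cincinnat
  rot[10] = L3W$cincinnati
  rot[11] = 3W$cincinnatiL
  rot[12] = W$cincinnatiL3
  rot[13] = $cincinnatiL3W
Sorted (with $ < everything):
  sorted[0] = $cincinnatiL3W
  sorted[1] = 3W$cincinnatiL
  sorted[2] = L3W$cincinnati
  sorted[3] = W$cincinnatiL3
  sorted[4] = atiL3W$cincinn
  sorted[5] = cincinnatiL3W$
  sorted[6] = cinnatiL3W$cin
  sorted[7] = iL3W$cincinnat
  sorted[8] = incinnatiL3W$c
  sorted[9] = innatiL3W$cinc
  sorted[10] = natiL3W$cincin
  sorted[11] = ncinnatiL3W$ci
  sorted[12] = nnatiL3W$cinci
  sorted[13] = tiL3W$cincinna
sorted[12] = nnatiL3W$cinci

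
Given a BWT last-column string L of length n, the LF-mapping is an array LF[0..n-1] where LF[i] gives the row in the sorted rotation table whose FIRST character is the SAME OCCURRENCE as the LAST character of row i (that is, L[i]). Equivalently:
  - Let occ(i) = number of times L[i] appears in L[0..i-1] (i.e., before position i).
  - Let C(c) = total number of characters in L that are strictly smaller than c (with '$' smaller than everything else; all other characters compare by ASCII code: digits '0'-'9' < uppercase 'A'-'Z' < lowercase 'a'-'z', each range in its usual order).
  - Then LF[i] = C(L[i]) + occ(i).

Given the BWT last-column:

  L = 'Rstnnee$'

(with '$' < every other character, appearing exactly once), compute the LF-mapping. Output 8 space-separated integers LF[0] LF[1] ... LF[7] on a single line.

Answer: 1 6 7 4 5 2 3 0

Derivation:
Char counts: '$':1, 'R':1, 'e':2, 'n':2, 's':1, 't':1
C (first-col start): C('$')=0, C('R')=1, C('e')=2, C('n')=4, C('s')=6, C('t')=7
L[0]='R': occ=0, LF[0]=C('R')+0=1+0=1
L[1]='s': occ=0, LF[1]=C('s')+0=6+0=6
L[2]='t': occ=0, LF[2]=C('t')+0=7+0=7
L[3]='n': occ=0, LF[3]=C('n')+0=4+0=4
L[4]='n': occ=1, LF[4]=C('n')+1=4+1=5
L[5]='e': occ=0, LF[5]=C('e')+0=2+0=2
L[6]='e': occ=1, LF[6]=C('e')+1=2+1=3
L[7]='$': occ=0, LF[7]=C('$')+0=0+0=0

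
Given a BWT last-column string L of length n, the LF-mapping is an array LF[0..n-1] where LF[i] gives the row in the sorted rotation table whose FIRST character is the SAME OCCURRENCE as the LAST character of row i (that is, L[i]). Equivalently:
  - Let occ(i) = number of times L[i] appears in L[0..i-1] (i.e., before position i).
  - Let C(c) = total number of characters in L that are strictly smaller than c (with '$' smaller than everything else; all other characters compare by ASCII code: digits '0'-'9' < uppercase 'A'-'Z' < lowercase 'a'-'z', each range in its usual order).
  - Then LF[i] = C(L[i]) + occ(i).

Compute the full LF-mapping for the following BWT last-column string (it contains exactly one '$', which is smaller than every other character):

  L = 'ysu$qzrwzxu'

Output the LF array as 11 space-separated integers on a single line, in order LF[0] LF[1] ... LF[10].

Answer: 8 3 4 0 1 9 2 6 10 7 5

Derivation:
Char counts: '$':1, 'q':1, 'r':1, 's':1, 'u':2, 'w':1, 'x':1, 'y':1, 'z':2
C (first-col start): C('$')=0, C('q')=1, C('r')=2, C('s')=3, C('u')=4, C('w')=6, C('x')=7, C('y')=8, C('z')=9
L[0]='y': occ=0, LF[0]=C('y')+0=8+0=8
L[1]='s': occ=0, LF[1]=C('s')+0=3+0=3
L[2]='u': occ=0, LF[2]=C('u')+0=4+0=4
L[3]='$': occ=0, LF[3]=C('$')+0=0+0=0
L[4]='q': occ=0, LF[4]=C('q')+0=1+0=1
L[5]='z': occ=0, LF[5]=C('z')+0=9+0=9
L[6]='r': occ=0, LF[6]=C('r')+0=2+0=2
L[7]='w': occ=0, LF[7]=C('w')+0=6+0=6
L[8]='z': occ=1, LF[8]=C('z')+1=9+1=10
L[9]='x': occ=0, LF[9]=C('x')+0=7+0=7
L[10]='u': occ=1, LF[10]=C('u')+1=4+1=5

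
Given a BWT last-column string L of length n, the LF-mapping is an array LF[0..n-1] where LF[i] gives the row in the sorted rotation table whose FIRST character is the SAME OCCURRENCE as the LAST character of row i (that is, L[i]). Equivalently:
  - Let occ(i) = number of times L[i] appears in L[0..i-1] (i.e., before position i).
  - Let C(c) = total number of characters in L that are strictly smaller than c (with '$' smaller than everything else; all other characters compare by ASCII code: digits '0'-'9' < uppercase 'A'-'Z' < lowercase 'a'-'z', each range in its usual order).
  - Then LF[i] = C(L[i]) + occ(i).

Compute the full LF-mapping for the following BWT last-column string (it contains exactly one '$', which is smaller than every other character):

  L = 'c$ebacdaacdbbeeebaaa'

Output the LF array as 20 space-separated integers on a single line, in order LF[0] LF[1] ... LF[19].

Answer: 11 0 16 7 1 12 14 2 3 13 15 8 9 17 18 19 10 4 5 6

Derivation:
Char counts: '$':1, 'a':6, 'b':4, 'c':3, 'd':2, 'e':4
C (first-col start): C('$')=0, C('a')=1, C('b')=7, C('c')=11, C('d')=14, C('e')=16
L[0]='c': occ=0, LF[0]=C('c')+0=11+0=11
L[1]='$': occ=0, LF[1]=C('$')+0=0+0=0
L[2]='e': occ=0, LF[2]=C('e')+0=16+0=16
L[3]='b': occ=0, LF[3]=C('b')+0=7+0=7
L[4]='a': occ=0, LF[4]=C('a')+0=1+0=1
L[5]='c': occ=1, LF[5]=C('c')+1=11+1=12
L[6]='d': occ=0, LF[6]=C('d')+0=14+0=14
L[7]='a': occ=1, LF[7]=C('a')+1=1+1=2
L[8]='a': occ=2, LF[8]=C('a')+2=1+2=3
L[9]='c': occ=2, LF[9]=C('c')+2=11+2=13
L[10]='d': occ=1, LF[10]=C('d')+1=14+1=15
L[11]='b': occ=1, LF[11]=C('b')+1=7+1=8
L[12]='b': occ=2, LF[12]=C('b')+2=7+2=9
L[13]='e': occ=1, LF[13]=C('e')+1=16+1=17
L[14]='e': occ=2, LF[14]=C('e')+2=16+2=18
L[15]='e': occ=3, LF[15]=C('e')+3=16+3=19
L[16]='b': occ=3, LF[16]=C('b')+3=7+3=10
L[17]='a': occ=3, LF[17]=C('a')+3=1+3=4
L[18]='a': occ=4, LF[18]=C('a')+4=1+4=5
L[19]='a': occ=5, LF[19]=C('a')+5=1+5=6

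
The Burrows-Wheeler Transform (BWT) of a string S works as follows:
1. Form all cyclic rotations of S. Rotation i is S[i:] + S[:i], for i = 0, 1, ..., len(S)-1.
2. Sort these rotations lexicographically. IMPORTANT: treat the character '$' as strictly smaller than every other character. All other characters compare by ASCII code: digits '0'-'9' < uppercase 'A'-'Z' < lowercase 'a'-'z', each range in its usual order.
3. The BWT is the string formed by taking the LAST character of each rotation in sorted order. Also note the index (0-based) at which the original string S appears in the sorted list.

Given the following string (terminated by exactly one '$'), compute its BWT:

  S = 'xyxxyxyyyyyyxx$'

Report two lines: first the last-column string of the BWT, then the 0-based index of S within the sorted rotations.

Answer: xxyy$xyyxxyyyyx
4

Derivation:
All 15 rotations (rotation i = S[i:]+S[:i]):
  rot[0] = xyxxyxyyyyyyxx$
  rot[1] = yxxyxyyyyyyxx$x
  rot[2] = xxyxyyyyyyxx$xy
  rot[3] = xyxyyyyyyxx$xyx
  rot[4] = yxyyyyyyxx$xyxx
  rot[5] = xyyyyyyxx$xyxxy
  rot[6] = yyyyyyxx$xyxxyx
  rot[7] = yyyyyxx$xyxxyxy
  rot[8] = yyyyxx$xyxxyxyy
  rot[9] = yyyxx$xyxxyxyyy
  rot[10] = yyxx$xyxxyxyyyy
  rot[11] = yxx$xyxxyxyyyyy
  rot[12] = xx$xyxxyxyyyyyy
  rot[13] = x$xyxxyxyyyyyyx
  rot[14] = $xyxxyxyyyyyyxx
Sorted (with $ < everything):
  sorted[0] = $xyxxyxyyyyyyxx  (last char: 'x')
  sorted[1] = x$xyxxyxyyyyyyx  (last char: 'x')
  sorted[2] = xx$xyxxyxyyyyyy  (last char: 'y')
  sorted[3] = xxyxyyyyyyxx$xy  (last char: 'y')
  sorted[4] = xyxxyxyyyyyyxx$  (last char: '$')
  sorted[5] = xyxyyyyyyxx$xyx  (last char: 'x')
  sorted[6] = xyyyyyyxx$xyxxy  (last char: 'y')
  sorted[7] = yxx$xyxxyxyyyyy  (last char: 'y')
  sorted[8] = yxxyxyyyyyyxx$x  (last char: 'x')
  sorted[9] = yxyyyyyyxx$xyxx  (last char: 'x')
  sorted[10] = yyxx$xyxxyxyyyy  (last char: 'y')
  sorted[11] = yyyxx$xyxxyxyyy  (last char: 'y')
  sorted[12] = yyyyxx$xyxxyxyy  (last char: 'y')
  sorted[13] = yyyyyxx$xyxxyxy  (last char: 'y')
  sorted[14] = yyyyyyxx$xyxxyx  (last char: 'x')
Last column: xxyy$xyyxxyyyyx
Original string S is at sorted index 4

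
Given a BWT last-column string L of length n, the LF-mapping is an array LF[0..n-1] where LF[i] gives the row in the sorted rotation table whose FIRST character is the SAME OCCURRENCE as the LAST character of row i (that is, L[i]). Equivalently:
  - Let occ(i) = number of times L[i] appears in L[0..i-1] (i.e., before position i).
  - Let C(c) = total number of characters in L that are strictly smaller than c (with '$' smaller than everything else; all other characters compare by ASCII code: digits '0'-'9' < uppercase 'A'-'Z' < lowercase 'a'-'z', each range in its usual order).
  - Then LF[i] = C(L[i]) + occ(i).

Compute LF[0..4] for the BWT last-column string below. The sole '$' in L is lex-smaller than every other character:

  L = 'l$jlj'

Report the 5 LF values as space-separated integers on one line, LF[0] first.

Char counts: '$':1, 'j':2, 'l':2
C (first-col start): C('$')=0, C('j')=1, C('l')=3
L[0]='l': occ=0, LF[0]=C('l')+0=3+0=3
L[1]='$': occ=0, LF[1]=C('$')+0=0+0=0
L[2]='j': occ=0, LF[2]=C('j')+0=1+0=1
L[3]='l': occ=1, LF[3]=C('l')+1=3+1=4
L[4]='j': occ=1, LF[4]=C('j')+1=1+1=2

Answer: 3 0 1 4 2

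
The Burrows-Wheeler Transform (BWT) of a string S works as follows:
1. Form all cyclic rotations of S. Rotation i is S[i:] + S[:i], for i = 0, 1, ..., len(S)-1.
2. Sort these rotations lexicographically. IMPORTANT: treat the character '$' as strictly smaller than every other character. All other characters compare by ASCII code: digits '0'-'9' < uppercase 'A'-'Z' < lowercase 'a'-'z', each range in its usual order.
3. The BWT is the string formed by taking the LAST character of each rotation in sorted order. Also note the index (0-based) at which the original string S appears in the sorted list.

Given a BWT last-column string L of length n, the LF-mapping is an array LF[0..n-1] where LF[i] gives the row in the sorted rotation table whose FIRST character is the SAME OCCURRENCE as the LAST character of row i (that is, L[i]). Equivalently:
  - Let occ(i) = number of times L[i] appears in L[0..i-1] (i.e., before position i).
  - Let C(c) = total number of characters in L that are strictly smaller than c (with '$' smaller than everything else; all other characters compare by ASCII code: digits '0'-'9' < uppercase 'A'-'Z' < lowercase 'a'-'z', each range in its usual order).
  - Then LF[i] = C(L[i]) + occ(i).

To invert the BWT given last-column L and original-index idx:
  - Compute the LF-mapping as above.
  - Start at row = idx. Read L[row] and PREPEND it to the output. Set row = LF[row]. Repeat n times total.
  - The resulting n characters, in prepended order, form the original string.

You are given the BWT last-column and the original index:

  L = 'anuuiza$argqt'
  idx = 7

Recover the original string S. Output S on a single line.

Answer: quartziguana$

Derivation:
LF mapping: 1 6 10 11 5 12 2 0 3 8 4 7 9
Walk LF starting at row 7, prepending L[row]:
  step 1: row=7, L[7]='$', prepend. Next row=LF[7]=0
  step 2: row=0, L[0]='a', prepend. Next row=LF[0]=1
  step 3: row=1, L[1]='n', prepend. Next row=LF[1]=6
  step 4: row=6, L[6]='a', prepend. Next row=LF[6]=2
  step 5: row=2, L[2]='u', prepend. Next row=LF[2]=10
  step 6: row=10, L[10]='g', prepend. Next row=LF[10]=4
  step 7: row=4, L[4]='i', prepend. Next row=LF[4]=5
  step 8: row=5, L[5]='z', prepend. Next row=LF[5]=12
  step 9: row=12, L[12]='t', prepend. Next row=LF[12]=9
  step 10: row=9, L[9]='r', prepend. Next row=LF[9]=8
  step 11: row=8, L[8]='a', prepend. Next row=LF[8]=3
  step 12: row=3, L[3]='u', prepend. Next row=LF[3]=11
  step 13: row=11, L[11]='q', prepend. Next row=LF[11]=7
Reversed output: quartziguana$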